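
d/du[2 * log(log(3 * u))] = 2/(u*log(u) + u*log(3))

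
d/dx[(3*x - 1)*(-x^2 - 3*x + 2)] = -9*x^2 - 16*x + 9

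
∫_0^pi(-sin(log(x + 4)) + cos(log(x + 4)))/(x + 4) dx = sqrt(2)*(-cos(-2*log(2) + pi/4) + sin(pi/4 + log(pi + 4)))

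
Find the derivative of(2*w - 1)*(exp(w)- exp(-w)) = (2*w*exp(2*w) + 2*w + exp(2*w) - 3)*exp(-w)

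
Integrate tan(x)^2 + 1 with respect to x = tan(x) + C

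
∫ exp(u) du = exp(u) + C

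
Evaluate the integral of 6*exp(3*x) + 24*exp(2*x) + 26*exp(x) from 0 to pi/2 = -56 + 2*exp(pi/2) + 2*(2 + exp(pi/2))^3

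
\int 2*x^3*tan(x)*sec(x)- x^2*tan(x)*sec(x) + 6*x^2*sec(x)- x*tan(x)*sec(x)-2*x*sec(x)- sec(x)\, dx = x*(2*x^2 - x - 1)*sec(x) + C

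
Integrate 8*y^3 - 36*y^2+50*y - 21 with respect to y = 2*y^4 - 12*y^3 + 25*y^2 - 21*y + C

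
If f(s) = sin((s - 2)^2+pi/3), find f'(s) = 2*(s - 2)*cos(s^2 - 4*s + pi/3 + 4)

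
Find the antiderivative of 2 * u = u^2 + C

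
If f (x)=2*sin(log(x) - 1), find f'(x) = 2*cos(log(x) - 1)/x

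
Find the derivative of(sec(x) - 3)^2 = 2*(-3 + 1/cos(x))*sin(x)/cos(x)^2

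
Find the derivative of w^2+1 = 2*w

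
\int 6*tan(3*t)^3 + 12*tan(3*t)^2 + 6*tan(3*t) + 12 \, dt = (tan(3*t) + 2)^2 + C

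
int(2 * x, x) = x^2 + C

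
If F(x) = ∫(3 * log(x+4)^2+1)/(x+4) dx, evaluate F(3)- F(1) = -log(5)^3 - log(5) + log(7) + log(7)^3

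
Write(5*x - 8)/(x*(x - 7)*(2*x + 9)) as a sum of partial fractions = -122/(207*(2*x + 9)) + 27/(161*(x - 7)) + 8/(63*x)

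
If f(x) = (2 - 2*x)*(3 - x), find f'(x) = 4*x - 8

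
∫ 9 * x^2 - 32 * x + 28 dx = 3*x^3 - 16*x^2 + 28*x + C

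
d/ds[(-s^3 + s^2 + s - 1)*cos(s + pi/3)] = s^3*sin(s + pi/3) - s^2*sin(s + pi/3) - 3*s^2*cos(s + pi/3) - s*sin(s + pi/3) + 2*s*cos(s + pi/3) + sin(s + pi/3) + cos(s + pi/3)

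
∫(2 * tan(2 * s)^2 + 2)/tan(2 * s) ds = log(tan(2*s)) + C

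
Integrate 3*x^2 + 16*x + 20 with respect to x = x^3 + 8*x^2 + 20*x + C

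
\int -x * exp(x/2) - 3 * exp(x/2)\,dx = 2*(-x - 1)*exp(x/2) + C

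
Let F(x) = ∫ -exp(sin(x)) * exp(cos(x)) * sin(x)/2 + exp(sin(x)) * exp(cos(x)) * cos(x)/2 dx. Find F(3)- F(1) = -exp(cos(1) + sin(1))/2 + exp(cos(3) + sin(3))/2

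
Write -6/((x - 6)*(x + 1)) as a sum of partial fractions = 6/(7*(x + 1)) - 6/(7*(x - 6))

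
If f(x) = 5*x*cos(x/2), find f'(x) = -5*x*sin(x/2)/2 + 5*cos(x/2)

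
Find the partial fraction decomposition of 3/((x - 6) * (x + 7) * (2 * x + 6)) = 3/(104*(x + 7)) - 1/(24*(x + 3)) + 1/(78*(x - 6))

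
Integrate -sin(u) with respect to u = cos(u) + C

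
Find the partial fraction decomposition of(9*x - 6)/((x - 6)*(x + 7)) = 69/(13*(x + 7)) + 48/(13*(x - 6))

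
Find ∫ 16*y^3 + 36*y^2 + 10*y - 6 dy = 4*y^4 + 12*y^3 + 5*y^2 - 6*y + C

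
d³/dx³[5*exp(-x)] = -5*exp(-x)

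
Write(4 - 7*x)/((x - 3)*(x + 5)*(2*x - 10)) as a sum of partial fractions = 39/(160*(x + 5)) + 17/(32*(x - 3)) - 31/(40*(x - 5))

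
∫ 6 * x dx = 3*x^2 + C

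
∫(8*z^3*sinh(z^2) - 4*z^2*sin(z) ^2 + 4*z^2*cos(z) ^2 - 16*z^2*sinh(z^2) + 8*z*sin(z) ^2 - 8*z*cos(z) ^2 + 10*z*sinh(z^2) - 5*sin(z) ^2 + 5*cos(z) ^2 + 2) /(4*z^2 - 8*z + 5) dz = sin(2*z)/2 + cosh(z^2) - acot(2*z - 2) + C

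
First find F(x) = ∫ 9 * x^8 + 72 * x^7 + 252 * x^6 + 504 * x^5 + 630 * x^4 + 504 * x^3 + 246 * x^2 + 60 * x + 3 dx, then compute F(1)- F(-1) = 496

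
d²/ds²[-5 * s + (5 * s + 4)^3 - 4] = 750*s + 600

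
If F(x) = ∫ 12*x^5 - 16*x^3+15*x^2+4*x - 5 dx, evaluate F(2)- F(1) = 102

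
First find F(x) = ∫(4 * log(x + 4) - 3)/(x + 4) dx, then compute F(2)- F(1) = -3*log(6) - 2*log(5)^2 + 3*log(5) + 2*log(6)^2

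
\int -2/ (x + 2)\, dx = -2*log(x + 2) + C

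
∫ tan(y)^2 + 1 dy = tan(y) + C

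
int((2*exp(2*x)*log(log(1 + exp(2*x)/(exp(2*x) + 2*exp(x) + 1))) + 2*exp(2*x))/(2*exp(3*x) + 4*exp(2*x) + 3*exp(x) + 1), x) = log(1 + exp(2*x)/(exp(x) + 1)^2)*log(log(1 + exp(2*x)/(exp(x) + 1)^2)) + C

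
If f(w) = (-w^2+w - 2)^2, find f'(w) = 4*w^3 - 6*w^2 + 10*w - 4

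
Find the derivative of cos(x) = -sin(x)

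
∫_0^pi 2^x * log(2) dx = -1 + 2^pi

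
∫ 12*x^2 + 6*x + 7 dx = 4*x^3 + 3*x^2 + 7*x + C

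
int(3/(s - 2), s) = log(2*(s - 2)^3) + C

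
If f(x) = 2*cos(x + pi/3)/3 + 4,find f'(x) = -2*sin(x + pi/3)/3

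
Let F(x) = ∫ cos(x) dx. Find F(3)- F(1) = -sin(1) + sin(3)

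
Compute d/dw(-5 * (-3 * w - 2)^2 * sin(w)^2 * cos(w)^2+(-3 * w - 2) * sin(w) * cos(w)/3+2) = -45*w^2*sin(4*w)/2 + 45*w*(1 - cos(2*w))^2/2 - 30*w*sin(4*w) + 44*w*cos(2*w) - 45*w + 15*(1 - cos(2*w))^2 - sin(2*w)/2 - 10*sin(4*w) + 88*cos(2*w)/3 - 30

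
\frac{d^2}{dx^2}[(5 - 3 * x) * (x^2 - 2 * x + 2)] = 22 - 18*x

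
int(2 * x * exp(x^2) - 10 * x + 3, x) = -5*x^2 + 3*x + exp(x^2) + C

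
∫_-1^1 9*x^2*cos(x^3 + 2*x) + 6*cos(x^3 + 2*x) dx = 6*sin(3)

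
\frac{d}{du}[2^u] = 2^u*log(2)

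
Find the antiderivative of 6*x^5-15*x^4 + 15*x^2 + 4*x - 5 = x^6 - 3*x^5 + 5*x^3 + 2*x^2 - 5*x + C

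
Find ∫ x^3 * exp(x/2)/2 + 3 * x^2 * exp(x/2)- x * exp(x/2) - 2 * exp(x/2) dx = x*(x^2 - 2)*exp(x/2) + C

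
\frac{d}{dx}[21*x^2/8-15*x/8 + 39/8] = 21*x/4 - 15/8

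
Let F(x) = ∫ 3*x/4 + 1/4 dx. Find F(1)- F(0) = 5/8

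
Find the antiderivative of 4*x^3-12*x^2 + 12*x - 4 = x^4 - 4*x^3 + 6*x^2 - 4*x + C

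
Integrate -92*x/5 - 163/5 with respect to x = -46*x^2/5 - 163*x/5 + C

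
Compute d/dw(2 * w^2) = 4*w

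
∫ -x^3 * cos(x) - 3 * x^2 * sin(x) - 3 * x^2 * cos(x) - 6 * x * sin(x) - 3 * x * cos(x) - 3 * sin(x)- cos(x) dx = -(x + 1)^3*sin(x) + C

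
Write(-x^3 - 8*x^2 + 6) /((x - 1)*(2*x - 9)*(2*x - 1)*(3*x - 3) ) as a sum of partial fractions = -31/(48*(2*x - 1)) - 659/(784*(2*x - 9)) + 97/(147*(x - 1)) + 1/(7*(x - 1)^2)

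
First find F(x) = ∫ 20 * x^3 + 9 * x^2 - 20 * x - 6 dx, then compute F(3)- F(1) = 386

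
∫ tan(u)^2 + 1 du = tan(u) + C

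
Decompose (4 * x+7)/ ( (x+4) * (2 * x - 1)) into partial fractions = 2/(2*x - 1) + 1/(x + 4)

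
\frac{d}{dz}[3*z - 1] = 3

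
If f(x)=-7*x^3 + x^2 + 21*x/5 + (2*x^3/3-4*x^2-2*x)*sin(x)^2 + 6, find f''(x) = 4*x^3*cos(2*x)/3 + 4*x^2*sin(2*x) - 8*x^2*cos(2*x) - 16*x*sin(2*x) - 6*x*cos(2*x) - 40*x + 4*sqrt(2)*cos(2*x + pi/4) - 2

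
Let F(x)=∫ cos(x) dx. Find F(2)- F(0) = sin(2)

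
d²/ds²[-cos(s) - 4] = cos(s)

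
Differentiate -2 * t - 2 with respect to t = -2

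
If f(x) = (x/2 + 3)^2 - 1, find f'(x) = x/2 + 3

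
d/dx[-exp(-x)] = exp(-x)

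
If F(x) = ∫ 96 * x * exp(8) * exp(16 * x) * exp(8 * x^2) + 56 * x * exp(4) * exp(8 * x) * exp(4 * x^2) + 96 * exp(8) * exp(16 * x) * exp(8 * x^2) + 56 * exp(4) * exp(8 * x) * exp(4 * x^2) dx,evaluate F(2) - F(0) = -6*exp(8) - 7*exp(4) + 7*exp(36) + 6*exp(72)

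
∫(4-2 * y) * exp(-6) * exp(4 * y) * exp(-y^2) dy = exp(-(y - 2)^2 - 2) + C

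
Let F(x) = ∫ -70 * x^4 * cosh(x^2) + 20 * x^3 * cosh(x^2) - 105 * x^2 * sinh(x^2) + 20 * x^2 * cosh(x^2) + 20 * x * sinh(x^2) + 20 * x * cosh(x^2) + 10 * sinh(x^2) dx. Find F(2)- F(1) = -210*sinh(4) + 5*sinh(1)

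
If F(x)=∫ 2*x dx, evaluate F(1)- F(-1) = 0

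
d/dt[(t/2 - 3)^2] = t/2 - 3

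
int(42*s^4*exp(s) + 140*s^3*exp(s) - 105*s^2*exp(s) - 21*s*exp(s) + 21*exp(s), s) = 7*s*(6*s^3 - 4*s^2 - 3*s + 3)*exp(s) + C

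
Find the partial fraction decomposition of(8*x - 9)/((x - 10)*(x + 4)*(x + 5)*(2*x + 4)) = 49/(90*(x + 5)) - 41/(56*(x + 4)) + 25/(144*(x + 2)) + 71/(5040*(x - 10))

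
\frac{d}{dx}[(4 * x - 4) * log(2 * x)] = (4*x*log(x) + 4*x*log(2) + 4*x - 4)/x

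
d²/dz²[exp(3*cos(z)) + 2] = 3*(3*sin(z)^2 - cos(z))*exp(3*cos(z))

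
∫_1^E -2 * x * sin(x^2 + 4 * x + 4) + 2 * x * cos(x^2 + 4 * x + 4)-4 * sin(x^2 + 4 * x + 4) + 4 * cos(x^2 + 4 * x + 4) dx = cos((2 + E)^2) - sin(9) + sin((2 + E)^2) - cos(9)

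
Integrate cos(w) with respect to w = sin(w) + C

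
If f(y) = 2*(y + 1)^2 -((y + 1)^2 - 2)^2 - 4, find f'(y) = -4*y^3 - 12*y^2 + 8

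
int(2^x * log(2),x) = 2^x + C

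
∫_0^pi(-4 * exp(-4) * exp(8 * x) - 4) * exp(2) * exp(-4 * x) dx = -exp(-2 + 4*pi) - exp(2) + exp(2 - 4*pi) + exp(-2)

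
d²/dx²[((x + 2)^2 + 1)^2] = 12*x^2 + 48*x + 52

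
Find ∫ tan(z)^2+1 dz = tan(z) + C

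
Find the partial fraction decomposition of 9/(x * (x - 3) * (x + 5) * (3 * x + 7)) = 243/(896*(3*x + 7)) - 9/(320*(x + 5)) + 3/(128*(x - 3)) - 3/(35*x)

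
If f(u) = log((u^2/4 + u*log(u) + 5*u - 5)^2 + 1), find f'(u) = (4*u^3 + 24*u^2*log(u) + 128*u^2 + 32*u*log(u)^2 + 352*u*log(u) + 880*u - 160*log(u) - 960)/(u^4 + 8*u^3*log(u) + 40*u^3 + 16*u^2*log(u)^2 + 160*u^2*log(u) + 360*u^2 - 160*u*log(u) - 800*u + 416)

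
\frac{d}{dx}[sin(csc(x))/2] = -cos(csc(x))*cot(x)*csc(x)/2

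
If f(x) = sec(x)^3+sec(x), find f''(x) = (-1 - 7/cos(x)^2 + 12/cos(x)^4)/cos(x)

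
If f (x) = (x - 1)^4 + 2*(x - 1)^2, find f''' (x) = 24*x - 24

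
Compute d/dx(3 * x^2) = 6*x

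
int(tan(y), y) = log(3*sec(y)) + C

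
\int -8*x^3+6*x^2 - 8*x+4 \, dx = -2*x^4 + 2*x^3 - 4*x^2 + 4*x + C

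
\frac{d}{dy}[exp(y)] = exp(y)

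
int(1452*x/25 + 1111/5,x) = 726*x^2/25 + 1111*x/5 + C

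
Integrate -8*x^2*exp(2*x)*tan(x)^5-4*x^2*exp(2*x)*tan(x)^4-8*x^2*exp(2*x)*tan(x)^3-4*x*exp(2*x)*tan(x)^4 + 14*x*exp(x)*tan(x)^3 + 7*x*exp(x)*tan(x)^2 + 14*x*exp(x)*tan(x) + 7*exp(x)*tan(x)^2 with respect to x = x*(-2*x*exp(x)*tan(x)^2 + 7)*exp(x)*tan(x)^2 + C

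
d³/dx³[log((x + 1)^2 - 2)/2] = (2*x^3 + 6*x^2 + 18*x + 14)/(x^6 + 6*x^5 + 9*x^4 - 4*x^3 - 9*x^2 + 6*x - 1)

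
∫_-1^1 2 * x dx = 0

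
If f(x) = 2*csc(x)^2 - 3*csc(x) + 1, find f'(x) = (3 - 4/sin(x))*cos(x)/sin(x)^2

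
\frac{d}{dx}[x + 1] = 1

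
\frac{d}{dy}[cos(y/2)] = -sin(y/2)/2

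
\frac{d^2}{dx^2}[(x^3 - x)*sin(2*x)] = -4*x^3*sin(2*x) + 12*x^2*cos(2*x) + 10*x*sin(2*x) - 4*cos(2*x)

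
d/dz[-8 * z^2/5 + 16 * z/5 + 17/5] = 16/5 - 16*z/5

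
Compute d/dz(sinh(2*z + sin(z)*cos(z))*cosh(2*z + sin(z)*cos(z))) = (cos(2*z) + 2)*cosh(4*z + sin(2*z))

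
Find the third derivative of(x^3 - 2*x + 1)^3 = 504*x^6 - 1260*x^4 + 360*x^3 + 720*x^2 - 288*x - 30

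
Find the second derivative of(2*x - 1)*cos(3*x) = -18*x*cos(3*x) - 12*sin(3*x) + 9*cos(3*x)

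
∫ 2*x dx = x^2 + C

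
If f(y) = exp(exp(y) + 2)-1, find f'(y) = exp(y + exp(y) + 2)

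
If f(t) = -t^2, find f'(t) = -2*t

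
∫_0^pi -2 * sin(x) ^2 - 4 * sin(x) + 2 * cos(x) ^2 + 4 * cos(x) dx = -8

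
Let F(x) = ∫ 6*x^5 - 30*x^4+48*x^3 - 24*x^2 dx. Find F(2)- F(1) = 1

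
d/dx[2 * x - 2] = 2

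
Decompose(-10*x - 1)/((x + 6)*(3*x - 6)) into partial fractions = -59/(24*(x + 6)) - 7/(8*(x - 2))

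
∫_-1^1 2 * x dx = 0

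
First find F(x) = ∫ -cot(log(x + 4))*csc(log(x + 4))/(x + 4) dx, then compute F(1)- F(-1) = -csc(log(3)) + csc(log(5))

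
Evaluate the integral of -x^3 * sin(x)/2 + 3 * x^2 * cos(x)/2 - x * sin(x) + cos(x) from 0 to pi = -pi^3/2 - pi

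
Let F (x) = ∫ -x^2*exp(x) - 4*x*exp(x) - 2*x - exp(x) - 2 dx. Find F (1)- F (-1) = -2*E - 4 - 2*exp(-1)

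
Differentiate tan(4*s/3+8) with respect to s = 4*tan(4*s/3 + 8)^2/3 + 4/3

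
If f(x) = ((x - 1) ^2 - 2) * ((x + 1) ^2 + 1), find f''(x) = 12*x^2 - 6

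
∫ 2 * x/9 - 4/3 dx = x^2/9 - 4*x/3 + C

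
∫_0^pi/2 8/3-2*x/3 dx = -16 + (-4 - pi/2)*(-4 + pi/6)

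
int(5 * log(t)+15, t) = 5*t*(log(t) + 2) + C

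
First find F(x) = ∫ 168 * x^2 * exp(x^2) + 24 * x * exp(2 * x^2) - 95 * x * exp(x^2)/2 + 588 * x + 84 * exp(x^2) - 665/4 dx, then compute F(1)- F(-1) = -6*(-9 + E)^2 + 7/2 + 6*(E + 5)^2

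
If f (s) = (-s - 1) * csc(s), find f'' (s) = (s - 2*s/sin(s)^2 + 1 + 2*cos(s)/sin(s) - 2/sin(s)^2)/sin(s)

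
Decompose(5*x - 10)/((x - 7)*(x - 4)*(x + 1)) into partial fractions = -3/(8*(x + 1)) - 2/(3*(x - 4)) + 25/(24*(x - 7))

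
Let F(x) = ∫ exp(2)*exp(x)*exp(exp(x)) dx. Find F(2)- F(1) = -exp(2 + E) + exp(2 + exp(2))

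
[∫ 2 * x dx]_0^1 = 1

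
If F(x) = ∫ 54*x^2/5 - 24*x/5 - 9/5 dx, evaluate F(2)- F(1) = 81/5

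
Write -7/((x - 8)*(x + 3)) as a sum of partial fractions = 7/(11*(x + 3)) - 7/(11*(x - 8))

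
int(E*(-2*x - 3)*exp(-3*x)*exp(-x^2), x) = exp(-x^2 - 3*x + 1) + C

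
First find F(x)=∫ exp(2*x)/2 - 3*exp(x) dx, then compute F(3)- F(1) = -(-3 + E/2)^2 + (-3 + exp(3)/2)^2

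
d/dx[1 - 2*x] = -2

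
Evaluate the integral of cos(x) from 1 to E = -sin(1) + sin(E)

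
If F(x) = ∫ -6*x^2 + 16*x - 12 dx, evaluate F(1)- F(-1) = -28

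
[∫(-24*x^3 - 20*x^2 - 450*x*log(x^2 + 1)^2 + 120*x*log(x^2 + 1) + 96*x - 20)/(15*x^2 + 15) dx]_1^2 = -5*log(5)^3 - 56/15 - 4*log(2) - 2*log(2)^2 + 5*log(2)^3 + 2*log(5)^2 + 4*log(5)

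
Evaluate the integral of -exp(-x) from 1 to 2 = -exp(-1) + exp(-2)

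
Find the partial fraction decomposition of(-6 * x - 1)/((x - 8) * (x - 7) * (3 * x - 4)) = -81/(340*(3*x - 4)) + 43/(17*(x - 7)) - 49/(20*(x - 8))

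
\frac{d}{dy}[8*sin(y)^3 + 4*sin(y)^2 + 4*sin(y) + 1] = 4*(2*sin(y) - 6*cos(y)^2 + 7)*cos(y)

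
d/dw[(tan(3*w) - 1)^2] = 6*(sin(3*w)/cos(3*w) - 1)/cos(3*w)^2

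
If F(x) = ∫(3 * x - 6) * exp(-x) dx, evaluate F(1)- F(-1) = -6*E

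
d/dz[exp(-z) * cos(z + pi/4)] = -sqrt(2)*exp(-z)*cos(z)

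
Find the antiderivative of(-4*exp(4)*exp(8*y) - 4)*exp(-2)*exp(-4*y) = -2*sinh(4*y + 2) + C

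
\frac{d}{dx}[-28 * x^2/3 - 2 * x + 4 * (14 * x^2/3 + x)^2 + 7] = 3136*x^3/9 + 112*x^2 - 32*x/3 - 2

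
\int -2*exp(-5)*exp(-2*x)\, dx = exp(-2*x - 5) + C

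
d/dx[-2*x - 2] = -2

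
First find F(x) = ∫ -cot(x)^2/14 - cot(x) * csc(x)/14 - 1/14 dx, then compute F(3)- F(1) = cot(3)/14 - csc(1)/14 - cot(1)/14 + csc(3)/14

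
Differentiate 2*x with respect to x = 2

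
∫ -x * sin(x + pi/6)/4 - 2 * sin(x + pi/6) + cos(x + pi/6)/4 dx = (x/4 + 2)*cos(x + pi/6) + C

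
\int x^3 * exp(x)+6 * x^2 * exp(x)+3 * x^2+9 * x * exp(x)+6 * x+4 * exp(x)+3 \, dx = (x + 1)^3*(exp(x) + 1) + C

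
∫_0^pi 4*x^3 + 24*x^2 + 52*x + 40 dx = -25 + (1 + (2 + pi)^2)^2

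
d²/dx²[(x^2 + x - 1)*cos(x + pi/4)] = -x^2*cos(x + pi/4) - 4*x*sin(x + pi/4) - x*cos(x + pi/4) - 2*sin(x + pi/4) + 3*cos(x + pi/4)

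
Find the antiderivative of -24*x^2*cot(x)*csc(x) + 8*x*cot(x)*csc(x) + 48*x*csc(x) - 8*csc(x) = 8*x*(3*x - 1)*csc(x) + C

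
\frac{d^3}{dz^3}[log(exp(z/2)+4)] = (-exp(3*z/2) + 16*exp(z/2))/(32*exp(3*z/2) + 512*exp(z/2) + 2*exp(2*z) + 192*exp(z) + 512)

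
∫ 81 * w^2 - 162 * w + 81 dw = 27*w^3 - 81*w^2 + 81*w + C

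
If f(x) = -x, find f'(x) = -1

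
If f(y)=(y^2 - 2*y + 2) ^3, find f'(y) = 6*y^5 - 30*y^4 + 72*y^3 - 96*y^2 + 72*y - 24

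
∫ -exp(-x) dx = exp(-x) + C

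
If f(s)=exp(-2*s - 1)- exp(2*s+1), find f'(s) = (-2*exp(4*s + 2) - 2)*exp(-2*s - 1)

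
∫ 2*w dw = w^2 + C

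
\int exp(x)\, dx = exp(x) + C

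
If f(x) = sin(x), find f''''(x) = sin(x)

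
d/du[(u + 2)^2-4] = 2*u + 4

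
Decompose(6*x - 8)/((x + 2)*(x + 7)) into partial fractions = 10/(x + 7) - 4/(x + 2)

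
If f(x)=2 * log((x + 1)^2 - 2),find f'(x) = (4*x + 4)/(x^2 + 2*x - 1)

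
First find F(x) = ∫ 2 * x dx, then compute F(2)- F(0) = 4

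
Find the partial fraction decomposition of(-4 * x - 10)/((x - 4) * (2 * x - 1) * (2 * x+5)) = 4/(7*(2*x - 1)) - 2/(7*(x - 4))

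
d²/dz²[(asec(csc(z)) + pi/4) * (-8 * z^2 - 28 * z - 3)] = 32*z*sqrt(cos(z)^2)/cos(z) + 56*sqrt(cos(z)^2)/cos(z) - 16*asec(1/sin(z)) - 4*pi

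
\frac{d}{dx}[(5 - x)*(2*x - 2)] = 12 - 4*x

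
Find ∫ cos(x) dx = sin(x) + C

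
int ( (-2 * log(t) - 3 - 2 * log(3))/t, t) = (-log(3*t) - 3)*log(3*t) + C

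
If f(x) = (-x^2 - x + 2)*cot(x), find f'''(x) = 2*x^2 + 8*x^2/tan(x)^2 + 6*x^2/tan(x)^4 + 2*x - 12*x/tan(x) + 8*x/tan(x)^2 - 12*x/tan(x)^3 + 6*x/tan(x)^4 + 2 - 6/tan(x) - 10/tan(x)^2 - 6/tan(x)^3 - 12/tan(x)^4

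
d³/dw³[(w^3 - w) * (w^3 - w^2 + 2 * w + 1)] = 120*w^3 - 60*w^2 + 24*w + 12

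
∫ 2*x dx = x^2 + C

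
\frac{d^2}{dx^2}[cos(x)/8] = -cos(x)/8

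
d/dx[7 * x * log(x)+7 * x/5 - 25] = 7*log(x) + 42/5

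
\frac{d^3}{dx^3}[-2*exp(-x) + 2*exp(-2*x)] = (2*exp(x) - 16)*exp(-2*x)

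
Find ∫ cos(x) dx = sin(x) + C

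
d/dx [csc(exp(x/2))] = -exp(x/2)*cot(exp(x/2))*csc(exp(x/2))/2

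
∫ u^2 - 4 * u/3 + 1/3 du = u^3/3 - 2*u^2/3 + u/3 + C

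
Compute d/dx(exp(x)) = exp(x)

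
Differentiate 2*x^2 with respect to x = 4*x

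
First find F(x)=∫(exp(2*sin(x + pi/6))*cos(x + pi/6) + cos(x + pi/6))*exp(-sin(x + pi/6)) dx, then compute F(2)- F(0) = -exp(1/2) - exp(-sin(pi/6 + 2)) + exp(-1/2) + exp(sin(pi/6 + 2))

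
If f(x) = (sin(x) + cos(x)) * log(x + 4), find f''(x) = (-sqrt(2)*x^2*log(x + 4)*sin(x + pi/4) - 8*sqrt(2)*x*log(x + 4)*sin(x + pi/4) + 2*sqrt(2)*x*cos(x + pi/4) - 16*sqrt(2)*log(x + 4)*sin(x + pi/4) - 9*sin(x) + 7*cos(x))/(x^2 + 8*x + 16)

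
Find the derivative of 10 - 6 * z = -6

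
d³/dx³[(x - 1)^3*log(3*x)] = (6*x^3*log(x) + 6*x^3*log(3) + 11*x^3 - 6*x^2 - 3*x - 2)/x^3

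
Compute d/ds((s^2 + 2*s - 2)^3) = 6*s^5 + 30*s^4 + 24*s^3 - 48*s^2 - 24*s + 24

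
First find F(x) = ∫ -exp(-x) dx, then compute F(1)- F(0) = -1 + exp(-1)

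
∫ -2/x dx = -2*log(x) + C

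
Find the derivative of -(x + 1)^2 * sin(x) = -x^2*cos(x) - 2*x*sin(x) - 2*x*cos(x) - 2*sin(x) - cos(x)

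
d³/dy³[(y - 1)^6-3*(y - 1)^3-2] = 120*y^3 - 360*y^2 + 360*y - 138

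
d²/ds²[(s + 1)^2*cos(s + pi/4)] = -s^2*cos(s + pi/4) - 4*s*sin(s + pi/4) - 2*s*cos(s + pi/4) - 4*sin(s + pi/4) + cos(s + pi/4)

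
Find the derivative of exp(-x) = -exp(-x)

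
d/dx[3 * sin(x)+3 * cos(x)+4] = -3*sin(x) + 3*cos(x)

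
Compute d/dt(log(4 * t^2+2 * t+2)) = (4*t + 1)/(2*t^2 + t + 1)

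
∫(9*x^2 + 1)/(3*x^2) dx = 3*x - 1/(3*x) + C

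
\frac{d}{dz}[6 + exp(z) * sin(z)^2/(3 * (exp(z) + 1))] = (exp(z)*sin(2*z) + sin(2*z) - cos(2*z)/2 + 1/2)*exp(z)/(3*exp(2*z) + 6*exp(z) + 3)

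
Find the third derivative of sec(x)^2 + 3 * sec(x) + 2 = (-3 - 8/cos(x) + 18/cos(x)^2 + 24/cos(x)^3)*sin(x)/cos(x)^2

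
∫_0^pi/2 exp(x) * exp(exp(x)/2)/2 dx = -exp(1/2) + exp(exp(pi/2)/2)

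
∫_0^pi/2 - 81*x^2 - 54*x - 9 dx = (-3*pi/2 - 1)^3 + 1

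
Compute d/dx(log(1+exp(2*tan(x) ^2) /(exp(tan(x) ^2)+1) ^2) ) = 4*exp(-2 + 2/cos(x)^2)*sin(x)/((2*exp(3*tan(x)^2) + 4*exp(2*tan(x)^2) + 3*exp(tan(x)^2) + 1)*cos(x)^3)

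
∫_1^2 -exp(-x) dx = -exp(-1) + exp(-2)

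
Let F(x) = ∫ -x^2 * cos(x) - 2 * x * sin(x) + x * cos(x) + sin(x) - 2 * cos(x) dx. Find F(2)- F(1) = -4*sin(2) + 2*sin(1)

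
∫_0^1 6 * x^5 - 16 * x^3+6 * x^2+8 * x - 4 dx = -1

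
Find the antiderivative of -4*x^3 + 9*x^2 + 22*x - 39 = -x^4 + 3*x^3 + 11*x^2 - 39*x + C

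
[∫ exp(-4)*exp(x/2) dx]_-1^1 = -2*exp(-9/2) + 2*exp(-7/2)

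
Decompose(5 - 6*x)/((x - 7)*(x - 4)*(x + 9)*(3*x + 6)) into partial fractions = -59/(4368*(x + 9)) + 17/(1134*(x + 2)) + 19/(702*(x - 4)) - 37/(1296*(x - 7))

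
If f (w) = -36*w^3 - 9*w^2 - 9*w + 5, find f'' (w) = -216*w - 18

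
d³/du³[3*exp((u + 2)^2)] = 24*u^3*exp(u^2 + 4*u + 4) + 144*u^2*exp(u^2 + 4*u + 4) + 324*u*exp(u^2 + 4*u + 4) + 264*exp(u^2 + 4*u + 4)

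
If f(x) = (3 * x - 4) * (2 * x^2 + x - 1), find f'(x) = 18*x^2 - 10*x - 7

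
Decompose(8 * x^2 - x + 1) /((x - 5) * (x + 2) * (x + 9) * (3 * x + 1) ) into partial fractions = -3/(104*(3*x + 1)) - 47/(182*(x + 9)) + 1/(7*(x + 2)) + 1/(8*(x - 5))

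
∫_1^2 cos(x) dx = -sin(1) + sin(2)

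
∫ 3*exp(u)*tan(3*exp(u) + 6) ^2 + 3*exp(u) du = tan(3*exp(u) + 6) + C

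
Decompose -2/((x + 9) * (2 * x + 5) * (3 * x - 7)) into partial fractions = -9/(493*(3*x - 7)) + 8/(377*(2*x + 5)) - 1/(221*(x + 9))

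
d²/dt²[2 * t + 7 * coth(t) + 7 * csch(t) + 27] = 7*(cosh(t) + 1)^2/sinh(t)^3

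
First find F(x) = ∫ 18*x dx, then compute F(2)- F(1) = 27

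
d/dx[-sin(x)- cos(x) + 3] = sin(x) - cos(x)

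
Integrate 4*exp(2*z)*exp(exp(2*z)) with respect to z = 2*exp(exp(2*z)) + C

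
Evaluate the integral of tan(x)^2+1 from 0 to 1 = tan(1)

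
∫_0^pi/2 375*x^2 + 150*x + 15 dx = -1 + (1 + 5*pi/2)^3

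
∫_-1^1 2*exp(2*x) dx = -exp(-2) + exp(2)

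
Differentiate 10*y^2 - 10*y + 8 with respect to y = 20*y - 10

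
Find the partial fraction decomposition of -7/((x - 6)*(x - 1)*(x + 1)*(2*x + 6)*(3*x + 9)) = 217/(15552*(x + 3)) + 7/(432*(x + 3)^2) - 1/(48*(x + 1)) + 7/(960*(x - 1)) - 1/(2430*(x - 6))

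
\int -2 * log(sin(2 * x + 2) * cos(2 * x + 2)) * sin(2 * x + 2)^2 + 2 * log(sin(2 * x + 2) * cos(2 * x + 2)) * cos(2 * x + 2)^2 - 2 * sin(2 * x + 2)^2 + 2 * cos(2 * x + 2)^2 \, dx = log(sin(4*x + 4)/2)*sin(4*x + 4)/2 + C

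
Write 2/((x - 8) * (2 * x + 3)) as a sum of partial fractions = -4/(19*(2*x + 3)) + 2/(19*(x - 8))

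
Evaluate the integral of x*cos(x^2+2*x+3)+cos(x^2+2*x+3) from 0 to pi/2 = -sin(3)/2 - sin(pi^2/4 + 3)/2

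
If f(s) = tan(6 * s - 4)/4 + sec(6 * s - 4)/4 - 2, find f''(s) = 18*tan(6*s - 4)^3 + 18*tan(6*s - 4)^2*sec(6*s - 4) + 18*tan(6*s - 4) + 9*sec(6*s - 4)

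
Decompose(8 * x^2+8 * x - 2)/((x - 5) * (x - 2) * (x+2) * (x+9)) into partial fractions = -41/(77*(x + 9)) + 1/(14*(x + 2)) - 23/(66*(x - 2)) + 17/(21*(x - 5))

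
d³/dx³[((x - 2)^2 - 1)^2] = 24*x - 48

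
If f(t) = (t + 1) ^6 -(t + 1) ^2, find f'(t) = 6*t^5 + 30*t^4 + 60*t^3 + 60*t^2 + 28*t + 4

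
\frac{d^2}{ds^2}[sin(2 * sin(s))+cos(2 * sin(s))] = 2*sin(s)*sin(2*sin(s)) - 2*sin(s)*cos(2*sin(s)) - 4*sin(2*sin(s))*cos(s)^2 - 4*cos(s)^2*cos(2*sin(s))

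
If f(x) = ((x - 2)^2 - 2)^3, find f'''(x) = 120*x^3 - 720*x^2 + 1296*x - 672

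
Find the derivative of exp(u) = exp(u)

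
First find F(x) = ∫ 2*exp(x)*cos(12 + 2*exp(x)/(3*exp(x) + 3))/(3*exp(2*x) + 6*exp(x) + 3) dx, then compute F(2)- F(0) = sin(2*exp(2)/(3*(1 + exp(2))) + 12) - sin(37/3)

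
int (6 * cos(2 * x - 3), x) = 3*sin(2*x - 3) + C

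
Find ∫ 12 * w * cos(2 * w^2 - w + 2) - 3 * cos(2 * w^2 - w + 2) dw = 3*sin(2*w^2 - w + 2) + C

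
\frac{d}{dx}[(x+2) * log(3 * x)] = (x*log(x) + x + x*log(3) + 2)/x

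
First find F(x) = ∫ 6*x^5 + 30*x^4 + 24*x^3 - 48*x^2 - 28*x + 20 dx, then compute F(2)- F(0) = 208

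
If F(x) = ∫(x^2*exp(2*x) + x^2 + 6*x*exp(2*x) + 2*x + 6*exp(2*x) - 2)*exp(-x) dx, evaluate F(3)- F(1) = -7*E - 23*exp(-3) + 7*exp(-1) + 23*exp(3)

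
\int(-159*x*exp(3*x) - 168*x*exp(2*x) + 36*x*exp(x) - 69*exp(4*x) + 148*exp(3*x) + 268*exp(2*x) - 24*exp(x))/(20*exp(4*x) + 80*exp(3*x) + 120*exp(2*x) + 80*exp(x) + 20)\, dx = (3*x - 5)*(12*(exp(x) + 1)^2 - 40*(exp(x) + 1)*exp(x) + 5*exp(2*x))*exp(x)/(20*(exp(x) + 1)^3) + C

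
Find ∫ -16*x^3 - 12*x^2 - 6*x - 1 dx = -4*x^4 - 4*x^3 - 3*x^2 - x + C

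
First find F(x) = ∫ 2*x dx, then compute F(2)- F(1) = 3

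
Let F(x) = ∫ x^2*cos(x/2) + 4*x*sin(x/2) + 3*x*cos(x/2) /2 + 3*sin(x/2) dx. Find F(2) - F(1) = -5*sin(1/2) + 14*sin(1)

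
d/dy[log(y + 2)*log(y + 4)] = (y*log(y + 2) + y*log(y + 4) + 2*log(y + 2) + 4*log(y + 4))/(y^2 + 6*y + 8)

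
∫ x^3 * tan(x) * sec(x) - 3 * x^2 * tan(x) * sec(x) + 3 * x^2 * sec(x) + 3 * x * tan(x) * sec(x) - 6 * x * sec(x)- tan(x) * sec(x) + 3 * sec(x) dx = (x - 1)^3*sec(x) + C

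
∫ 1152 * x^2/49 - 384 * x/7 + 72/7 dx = 384*x^3/49 - 192*x^2/7 + 72*x/7 + C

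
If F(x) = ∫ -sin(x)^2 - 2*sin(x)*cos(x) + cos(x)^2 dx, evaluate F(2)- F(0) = sqrt(2)*sin(pi/4 + 4)/2 - 1/2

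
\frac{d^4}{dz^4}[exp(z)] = exp(z)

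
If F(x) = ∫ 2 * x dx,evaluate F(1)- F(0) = 1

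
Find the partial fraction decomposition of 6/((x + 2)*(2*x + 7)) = -4/(2*x + 7) + 2/(x + 2)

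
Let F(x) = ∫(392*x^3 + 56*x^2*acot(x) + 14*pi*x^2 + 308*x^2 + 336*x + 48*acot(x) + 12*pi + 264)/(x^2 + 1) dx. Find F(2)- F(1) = -4*(pi/2 + 12)^2 - pi + 4*acot(2) + 28 + 4*(acot(2) + pi/4 + 19)^2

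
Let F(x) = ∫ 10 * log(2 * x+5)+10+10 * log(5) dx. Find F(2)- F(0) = -50*log(5) + 45*log(45)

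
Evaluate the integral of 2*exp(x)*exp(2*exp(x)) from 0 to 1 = -exp(2) + exp(2*E)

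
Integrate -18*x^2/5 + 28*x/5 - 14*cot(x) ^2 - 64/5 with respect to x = -6*x^3/5 + 14*x^2/5 + 6*x/5 + 14*cot(x) + C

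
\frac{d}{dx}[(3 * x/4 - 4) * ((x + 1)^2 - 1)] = 9*x^2/4 - 5*x - 8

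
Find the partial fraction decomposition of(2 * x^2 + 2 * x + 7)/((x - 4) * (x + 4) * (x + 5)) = 47/(9*(x + 5)) - 31/(8*(x + 4)) + 47/(72*(x - 4))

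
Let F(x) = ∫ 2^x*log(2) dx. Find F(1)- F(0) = 1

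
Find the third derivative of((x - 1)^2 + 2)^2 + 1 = 24*x - 24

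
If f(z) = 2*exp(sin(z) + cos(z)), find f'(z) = 2*sqrt(2)*exp(sin(z))*exp(cos(z))*cos(z + pi/4)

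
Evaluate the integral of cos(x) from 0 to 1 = sin(1)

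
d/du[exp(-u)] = -exp(-u)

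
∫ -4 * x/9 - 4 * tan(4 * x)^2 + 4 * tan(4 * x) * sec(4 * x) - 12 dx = -2*x^2/9 - 8*x - tan(4*x) + sec(4*x) + C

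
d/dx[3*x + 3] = 3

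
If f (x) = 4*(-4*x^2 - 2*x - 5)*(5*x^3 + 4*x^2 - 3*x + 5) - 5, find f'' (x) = -1600*x^3 - 1248*x^2 - 504*x - 272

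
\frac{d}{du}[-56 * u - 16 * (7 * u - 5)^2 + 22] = 1064 - 1568*u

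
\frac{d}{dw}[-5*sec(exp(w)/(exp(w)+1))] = -5*exp(w)*tan(exp(w)/(exp(w) + 1))*sec(exp(w)/(exp(w) + 1))/(exp(2*w) + 2*exp(w) + 1)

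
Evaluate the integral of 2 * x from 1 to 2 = 3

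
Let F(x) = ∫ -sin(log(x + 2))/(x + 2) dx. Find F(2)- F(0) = -cos(log(2)) + cos(log(4))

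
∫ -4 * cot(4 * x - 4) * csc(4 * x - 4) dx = csc(4*x - 4) + C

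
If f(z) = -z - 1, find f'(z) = -1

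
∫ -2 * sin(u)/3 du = 2*cos(u)/3 + C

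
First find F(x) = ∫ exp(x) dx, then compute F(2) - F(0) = -1 + exp(2)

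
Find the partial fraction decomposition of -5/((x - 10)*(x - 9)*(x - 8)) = -5/(2*(x - 8)) + 5/(x - 9) - 5/(2*(x - 10))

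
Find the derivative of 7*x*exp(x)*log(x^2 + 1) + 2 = (7*x^3*exp(x)*log(x^2 + 1) + 7*x^2*exp(x)*log(x^2 + 1) + 14*x^2*exp(x) + 7*x*exp(x)*log(x^2 + 1) + 7*exp(x)*log(x^2 + 1))/(x^2 + 1)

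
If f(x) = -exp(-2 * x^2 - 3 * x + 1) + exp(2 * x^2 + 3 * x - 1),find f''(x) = (16*x^2*exp(4*x^2 + 6*x - 2) - 16*x^2 + 24*x*exp(4*x^2 + 6*x - 2) - 24*x + 13*exp(4*x^2 + 6*x - 2) - 5)*exp(-2*x^2 - 3*x + 1)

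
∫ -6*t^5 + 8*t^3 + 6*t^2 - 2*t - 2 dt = -t^6 + 2*t^4 + 2*t^3 - t^2 - 2*t + C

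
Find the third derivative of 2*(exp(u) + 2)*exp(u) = 16*exp(2*u) + 4*exp(u)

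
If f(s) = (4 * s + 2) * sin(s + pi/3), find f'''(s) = -4*s*cos(s + pi/3) - 12*sin(s + pi/3) - 2*cos(s + pi/3)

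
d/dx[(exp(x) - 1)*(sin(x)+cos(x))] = 2*exp(x)*cos(x) + sin(x) - cos(x)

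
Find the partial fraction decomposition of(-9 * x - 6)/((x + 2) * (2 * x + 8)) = -15/(2*(x + 4)) + 3/(x + 2)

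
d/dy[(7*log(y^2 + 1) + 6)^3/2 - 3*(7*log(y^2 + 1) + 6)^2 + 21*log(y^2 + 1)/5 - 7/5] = (5145*y*log(y^2 + 1)^2 + 5880*y*log(y^2 + 1) + 1302*y)/(5*y^2 + 5)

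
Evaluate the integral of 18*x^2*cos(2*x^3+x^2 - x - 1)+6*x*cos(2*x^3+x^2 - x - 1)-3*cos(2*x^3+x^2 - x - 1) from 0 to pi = -3*sin(-1 + pi^2 + 2*pi^3) + 3*sin(1)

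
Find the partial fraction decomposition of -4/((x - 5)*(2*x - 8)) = 2/(x - 4) - 2/(x - 5)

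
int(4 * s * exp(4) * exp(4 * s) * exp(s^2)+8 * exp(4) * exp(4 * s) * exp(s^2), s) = 2*exp((s + 2)^2) + C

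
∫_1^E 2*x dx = -1 + exp(2)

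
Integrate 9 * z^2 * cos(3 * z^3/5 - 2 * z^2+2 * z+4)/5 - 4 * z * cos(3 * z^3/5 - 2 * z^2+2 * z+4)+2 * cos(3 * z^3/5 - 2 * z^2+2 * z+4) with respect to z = sin(3*z^3/5 - 2*z^2 + 2*z + 4) + C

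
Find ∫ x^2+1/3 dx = x^3/3 + x/3 + C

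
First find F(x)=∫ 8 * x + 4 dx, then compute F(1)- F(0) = 8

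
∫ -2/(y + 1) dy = -2*log(y + 1) + C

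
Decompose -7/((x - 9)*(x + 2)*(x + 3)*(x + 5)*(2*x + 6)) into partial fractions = -1/(48*(x + 5)) - 49/(576*(x + 3)) - 7/(48*(x + 3)^2) + 7/(66*(x + 2)) - 1/(6336*(x - 9))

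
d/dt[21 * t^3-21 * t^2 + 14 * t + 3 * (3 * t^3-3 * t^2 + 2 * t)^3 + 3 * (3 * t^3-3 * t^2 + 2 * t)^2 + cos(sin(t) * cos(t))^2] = 729*t^8 - 1944*t^7 + 2835*t^6 - 2268*t^5 + 1080*t^4 - 180*t^3 + 27*t^2 - 18*t + sin(2*t - sin(2*t))/2 - sin(2*t + sin(2*t))/2 + 14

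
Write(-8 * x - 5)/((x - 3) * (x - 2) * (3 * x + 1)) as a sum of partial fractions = -3/(10*(3*x + 1)) + 3/(x - 2) - 29/(10*(x - 3))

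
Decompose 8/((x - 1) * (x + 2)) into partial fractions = -8/(3*(x + 2)) + 8/(3*(x - 1))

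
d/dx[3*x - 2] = 3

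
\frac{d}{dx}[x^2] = 2*x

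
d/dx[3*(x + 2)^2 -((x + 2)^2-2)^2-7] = -4*x^3 - 24*x^2 - 34*x - 4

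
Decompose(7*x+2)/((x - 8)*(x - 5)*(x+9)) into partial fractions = -61/(238*(x + 9)) - 37/(42*(x - 5)) + 58/(51*(x - 8))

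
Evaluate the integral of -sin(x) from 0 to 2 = -1 + cos(2)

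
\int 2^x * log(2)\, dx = 2^x + C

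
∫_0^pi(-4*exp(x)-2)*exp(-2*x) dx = -9 + (exp(-pi) + 2)^2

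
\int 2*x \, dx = x^2 + C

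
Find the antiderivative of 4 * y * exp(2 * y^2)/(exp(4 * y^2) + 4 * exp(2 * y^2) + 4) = (exp(2*y^2) + 1)/(exp(2*y^2) + 2) + C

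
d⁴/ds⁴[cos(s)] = cos(s)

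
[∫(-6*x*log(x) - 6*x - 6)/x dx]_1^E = -6*E - 6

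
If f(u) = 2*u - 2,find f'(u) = 2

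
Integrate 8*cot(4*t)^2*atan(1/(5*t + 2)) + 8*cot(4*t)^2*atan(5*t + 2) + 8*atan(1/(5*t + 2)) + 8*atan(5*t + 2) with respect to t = -2*(atan(1/(5*t + 2)) + atan(5*t + 2))*cot(4*t) + C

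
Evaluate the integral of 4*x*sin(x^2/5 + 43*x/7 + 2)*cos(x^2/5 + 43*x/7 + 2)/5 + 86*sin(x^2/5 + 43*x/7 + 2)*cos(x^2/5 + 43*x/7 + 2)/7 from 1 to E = -sin(292/35)^2 + sin(exp(2)/5 + 2 + 43*E/7)^2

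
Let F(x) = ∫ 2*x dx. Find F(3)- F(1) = 8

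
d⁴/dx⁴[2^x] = 2^x*log(2)^4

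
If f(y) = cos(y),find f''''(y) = cos(y)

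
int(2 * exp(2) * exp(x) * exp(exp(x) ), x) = 2*exp(exp(x) + 2) + C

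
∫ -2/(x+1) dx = -2*log(x + 1) + C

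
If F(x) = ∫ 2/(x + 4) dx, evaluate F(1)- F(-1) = -2*log(3) + 2*log(5)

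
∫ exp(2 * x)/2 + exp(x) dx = (exp(x) + 2)^2/4 + C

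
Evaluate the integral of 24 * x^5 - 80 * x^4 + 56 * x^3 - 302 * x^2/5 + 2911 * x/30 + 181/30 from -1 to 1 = -301/5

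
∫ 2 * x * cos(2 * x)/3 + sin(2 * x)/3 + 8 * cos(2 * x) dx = (x/3 + 4)*sin(2*x) + C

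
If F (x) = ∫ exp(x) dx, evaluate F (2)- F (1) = -E + exp(2)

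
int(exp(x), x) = exp(x) + C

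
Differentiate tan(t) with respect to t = cos(t)^(-2)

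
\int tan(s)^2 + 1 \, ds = tan(s) + C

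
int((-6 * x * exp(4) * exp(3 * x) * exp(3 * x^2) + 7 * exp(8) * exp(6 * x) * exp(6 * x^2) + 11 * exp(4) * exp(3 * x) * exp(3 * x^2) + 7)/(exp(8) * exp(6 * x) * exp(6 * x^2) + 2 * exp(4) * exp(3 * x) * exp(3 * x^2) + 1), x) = (7*x*exp(3*x^2 + 3*x + 4) + 7*x - 2*exp(3*x^2 + 3*x + 4) - 1)/(exp(3*x^2 + 3*x + 4) + 1) + C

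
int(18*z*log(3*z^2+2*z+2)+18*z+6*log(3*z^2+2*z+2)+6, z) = 3*(3*z^2 + 2*z + 2)*log(3*z^2 + 2*z + 2) + C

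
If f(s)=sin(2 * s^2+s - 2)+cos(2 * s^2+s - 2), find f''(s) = -16*sqrt(2)*s^2*sin(2*s^2 + s - 2 + pi/4) - 8*sqrt(2)*s*sin(2*s^2 + s - 2 + pi/4) - 5*sin(2*s^2 + s - 2) + 3*cos(2*s^2 + s - 2)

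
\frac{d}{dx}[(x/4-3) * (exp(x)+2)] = x*exp(x)/4 - 11*exp(x)/4 + 1/2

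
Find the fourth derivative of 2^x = 2^x*log(2)^4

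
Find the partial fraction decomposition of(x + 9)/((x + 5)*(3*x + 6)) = -4/(9*(x + 5)) + 7/(9*(x + 2))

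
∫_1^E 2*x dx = -1 + exp(2)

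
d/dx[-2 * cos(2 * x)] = 4*sin(2*x)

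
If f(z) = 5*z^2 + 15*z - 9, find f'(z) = 10*z + 15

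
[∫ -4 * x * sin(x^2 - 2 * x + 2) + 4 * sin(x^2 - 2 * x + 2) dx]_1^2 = -2*cos(1) + 2*cos(2)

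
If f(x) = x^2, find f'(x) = 2*x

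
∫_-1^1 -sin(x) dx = 0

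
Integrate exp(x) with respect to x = exp(x) + C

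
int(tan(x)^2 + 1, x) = tan(x) + C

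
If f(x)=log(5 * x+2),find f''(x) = -25/(25*x^2 + 20*x + 4)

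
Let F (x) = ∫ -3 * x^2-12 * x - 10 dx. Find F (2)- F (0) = -52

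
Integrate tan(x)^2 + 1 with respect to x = tan(x) + C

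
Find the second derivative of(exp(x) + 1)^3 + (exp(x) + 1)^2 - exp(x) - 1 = 9*exp(3*x) + 16*exp(2*x) + 4*exp(x)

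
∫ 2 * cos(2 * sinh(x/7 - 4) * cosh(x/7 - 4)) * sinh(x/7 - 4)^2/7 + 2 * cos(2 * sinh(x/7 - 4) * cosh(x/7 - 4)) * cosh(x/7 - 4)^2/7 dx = sin(sinh(2*x/7 - 8)) + C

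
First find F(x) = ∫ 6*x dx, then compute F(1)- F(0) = 3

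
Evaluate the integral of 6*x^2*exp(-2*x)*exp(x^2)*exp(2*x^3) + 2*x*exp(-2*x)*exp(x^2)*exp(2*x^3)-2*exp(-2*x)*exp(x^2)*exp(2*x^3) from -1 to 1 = 0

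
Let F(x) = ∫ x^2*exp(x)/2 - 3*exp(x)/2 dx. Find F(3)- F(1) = E + exp(3)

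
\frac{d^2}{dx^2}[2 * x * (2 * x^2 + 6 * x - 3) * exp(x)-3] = 4*x^3*exp(x) + 36*x^2*exp(x) + 66*x*exp(x) + 12*exp(x)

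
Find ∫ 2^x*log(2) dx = 2^x + C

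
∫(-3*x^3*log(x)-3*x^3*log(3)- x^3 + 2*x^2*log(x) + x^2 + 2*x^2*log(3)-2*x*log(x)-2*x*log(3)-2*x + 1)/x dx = -(x^3 - x^2 + 2*x - 1)*log(3*x) + C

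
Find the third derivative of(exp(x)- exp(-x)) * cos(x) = -2*sqrt(2)*(exp(2*x)*sin(x + pi/4) + cos(x + pi/4))*exp(-x)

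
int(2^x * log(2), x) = 2^x + C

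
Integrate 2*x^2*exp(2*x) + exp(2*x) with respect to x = (x^2 - x + 1)*exp(2*x) + C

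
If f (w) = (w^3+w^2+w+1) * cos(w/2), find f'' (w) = -w^3*cos(w/2)/4 - 3*w^2*sin(w/2) - w^2*cos(w/2)/4 - 2*w*sin(w/2) + 23*w*cos(w/2)/4 - sin(w/2) + 7*cos(w/2)/4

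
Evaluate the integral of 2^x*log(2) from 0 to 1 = 1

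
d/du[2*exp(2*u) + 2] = 4*exp(2*u)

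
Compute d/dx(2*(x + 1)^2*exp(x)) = 2*x^2*exp(x) + 8*x*exp(x) + 6*exp(x)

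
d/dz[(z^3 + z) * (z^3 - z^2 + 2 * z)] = 6*z^5 - 5*z^4 + 12*z^3 - 3*z^2 + 4*z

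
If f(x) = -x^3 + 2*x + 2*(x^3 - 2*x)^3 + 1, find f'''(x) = 1008*x^6 - 2520*x^4 + 1440*x^2 - 102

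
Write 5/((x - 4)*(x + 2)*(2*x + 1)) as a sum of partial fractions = -20/(27*(2*x + 1)) + 5/(18*(x + 2)) + 5/(54*(x - 4))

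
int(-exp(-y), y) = exp(-y) + C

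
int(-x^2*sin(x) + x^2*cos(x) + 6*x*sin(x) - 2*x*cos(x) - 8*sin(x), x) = sqrt(2)*(x - 2)^2*sin(x + pi/4) + C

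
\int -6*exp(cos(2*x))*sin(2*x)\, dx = 3*exp(cos(2*x)) + C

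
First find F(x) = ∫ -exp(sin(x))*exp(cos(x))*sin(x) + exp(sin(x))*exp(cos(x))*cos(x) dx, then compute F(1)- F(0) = -E + exp(cos(1) + sin(1))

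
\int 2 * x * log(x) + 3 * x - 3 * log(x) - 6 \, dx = x*(x - 3)*(log(x) + 1) + C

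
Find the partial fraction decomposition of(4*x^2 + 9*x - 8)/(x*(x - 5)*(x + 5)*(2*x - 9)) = -908/(171*(2*x - 9)) - 47/(950*(x + 5)) + 137/(50*(x - 5)) - 8/(225*x)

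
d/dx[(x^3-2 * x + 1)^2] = 6*x^5 - 16*x^3 + 6*x^2 + 8*x - 4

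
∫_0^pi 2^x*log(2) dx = -1 + 2^pi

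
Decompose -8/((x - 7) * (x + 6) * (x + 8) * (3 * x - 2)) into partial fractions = 27/(1235*(3*x - 2)) + 2/(195*(x + 8)) - 1/(65*(x + 6)) - 8/(3705*(x - 7))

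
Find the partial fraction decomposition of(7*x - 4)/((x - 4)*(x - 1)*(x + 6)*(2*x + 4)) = 23/(280*(x + 6)) - 1/(8*(x + 2)) - 1/(42*(x - 1)) + 1/(15*(x - 4))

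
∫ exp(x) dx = exp(x) + C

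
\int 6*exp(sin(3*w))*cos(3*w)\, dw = 2*exp(sin(3*w)) + C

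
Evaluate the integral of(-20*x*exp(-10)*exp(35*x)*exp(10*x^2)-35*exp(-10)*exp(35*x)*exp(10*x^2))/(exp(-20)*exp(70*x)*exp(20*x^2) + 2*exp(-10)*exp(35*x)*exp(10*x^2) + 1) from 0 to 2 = -exp(10)/(1 + exp(10)) + exp(-100)/(exp(-100) + 1)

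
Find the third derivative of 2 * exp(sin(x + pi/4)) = -(sin(3*x + pi/4)/2 + 3*cos(2*x) + cos(x + pi/4)/2)*exp(sqrt(2)*sin(x)/2)*exp(sqrt(2)*cos(x)/2)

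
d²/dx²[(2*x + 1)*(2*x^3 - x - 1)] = 48*x^2 + 12*x - 4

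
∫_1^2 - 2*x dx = -3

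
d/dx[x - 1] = 1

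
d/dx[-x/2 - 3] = -1/2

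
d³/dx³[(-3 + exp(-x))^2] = (6*exp(x) - 8)*exp(-2*x)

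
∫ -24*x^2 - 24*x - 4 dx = -8*x^3 - 12*x^2 - 4*x + C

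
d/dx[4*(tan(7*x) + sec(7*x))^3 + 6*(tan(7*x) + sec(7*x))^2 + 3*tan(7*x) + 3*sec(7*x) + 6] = 21*(sin(7*x) + 1)*(2*sin(7*x) + cos(7*x) + 2)^2/cos(7*x)^4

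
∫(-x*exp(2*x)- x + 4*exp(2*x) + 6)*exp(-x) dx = -2*(x - 5)*sinh(x) + C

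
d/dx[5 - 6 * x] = -6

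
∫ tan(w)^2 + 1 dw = tan(w) + C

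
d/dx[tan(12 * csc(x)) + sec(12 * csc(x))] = -12*tan(12*csc(x))^2*cot(x)*csc(x) - 12*tan(12*csc(x))*cot(x)*csc(x)*sec(12*csc(x)) - 12*cot(x)*csc(x)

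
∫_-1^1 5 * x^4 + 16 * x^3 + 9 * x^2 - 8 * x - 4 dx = 0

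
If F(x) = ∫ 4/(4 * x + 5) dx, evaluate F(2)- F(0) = -log(5) + log(13)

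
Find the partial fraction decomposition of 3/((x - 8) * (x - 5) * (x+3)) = 3/(88*(x + 3)) - 1/(8*(x - 5)) + 1/(11*(x - 8))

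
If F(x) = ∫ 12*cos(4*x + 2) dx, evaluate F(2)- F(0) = -3*sin(2) + 3*sin(10)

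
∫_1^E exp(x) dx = -E + exp(E)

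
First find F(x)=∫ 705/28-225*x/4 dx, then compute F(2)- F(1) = -3315/56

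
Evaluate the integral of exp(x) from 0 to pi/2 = -1 + exp(pi/2)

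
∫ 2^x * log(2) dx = 2^x + C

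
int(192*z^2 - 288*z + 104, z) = 64*z^3 - 144*z^2 + 104*z + C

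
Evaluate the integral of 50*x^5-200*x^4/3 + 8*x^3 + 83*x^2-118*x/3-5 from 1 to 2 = 814/3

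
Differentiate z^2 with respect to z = 2*z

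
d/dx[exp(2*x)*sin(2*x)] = 2*sqrt(2)*exp(2*x)*sin(2*x + pi/4)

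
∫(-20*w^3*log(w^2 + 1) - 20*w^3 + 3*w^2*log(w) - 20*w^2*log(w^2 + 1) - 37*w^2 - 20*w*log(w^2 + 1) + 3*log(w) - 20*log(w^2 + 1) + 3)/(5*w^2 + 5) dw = -w*(10*(w + 2)*log(w^2 + 1) - 3*log(w))/5 + C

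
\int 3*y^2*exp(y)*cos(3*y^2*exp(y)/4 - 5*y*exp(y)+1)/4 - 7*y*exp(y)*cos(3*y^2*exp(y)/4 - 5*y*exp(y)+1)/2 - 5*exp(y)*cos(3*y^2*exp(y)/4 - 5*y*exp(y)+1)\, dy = sin(y*(3*y - 20)*exp(y)/4 + 1) + C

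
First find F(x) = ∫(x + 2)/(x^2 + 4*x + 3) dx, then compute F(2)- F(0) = -log(3)/2 + log(15)/2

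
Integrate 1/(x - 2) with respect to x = log(4 - 2*x) + C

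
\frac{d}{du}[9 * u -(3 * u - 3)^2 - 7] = 27 - 18*u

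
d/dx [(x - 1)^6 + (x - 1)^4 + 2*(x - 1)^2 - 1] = 6*x^5 - 30*x^4 + 64*x^3 - 72*x^2 + 46*x - 14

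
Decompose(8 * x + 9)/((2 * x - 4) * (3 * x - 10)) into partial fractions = 107/(8*(3*x - 10)) - 25/(8*(x - 2))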